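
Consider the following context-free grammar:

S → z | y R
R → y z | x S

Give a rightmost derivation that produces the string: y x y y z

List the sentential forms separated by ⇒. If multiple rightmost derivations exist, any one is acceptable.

S ⇒ y R ⇒ y x S ⇒ y x y R ⇒ y x y y z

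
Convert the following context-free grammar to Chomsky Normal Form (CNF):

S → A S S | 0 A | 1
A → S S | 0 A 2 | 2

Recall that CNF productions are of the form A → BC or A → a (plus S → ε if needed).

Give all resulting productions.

T0 → 0; S → 1; T2 → 2; A → 2; S → A X0; X0 → S S; S → T0 A; A → S S; A → T0 X1; X1 → A T2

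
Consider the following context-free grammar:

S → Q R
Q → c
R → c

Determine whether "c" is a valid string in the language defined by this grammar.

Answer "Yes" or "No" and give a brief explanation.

No - no valid derivation exists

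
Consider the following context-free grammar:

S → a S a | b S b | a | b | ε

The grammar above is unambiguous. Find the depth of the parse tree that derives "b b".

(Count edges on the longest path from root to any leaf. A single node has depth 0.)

2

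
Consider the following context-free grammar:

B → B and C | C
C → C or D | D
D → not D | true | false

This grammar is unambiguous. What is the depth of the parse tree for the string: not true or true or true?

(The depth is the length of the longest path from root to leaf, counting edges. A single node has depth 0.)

6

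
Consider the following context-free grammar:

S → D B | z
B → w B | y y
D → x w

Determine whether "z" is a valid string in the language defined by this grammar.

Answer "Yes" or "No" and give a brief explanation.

Yes - a valid derivation exists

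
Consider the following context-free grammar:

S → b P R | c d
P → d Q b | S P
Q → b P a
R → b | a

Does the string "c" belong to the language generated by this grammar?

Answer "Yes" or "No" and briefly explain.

No - no valid derivation exists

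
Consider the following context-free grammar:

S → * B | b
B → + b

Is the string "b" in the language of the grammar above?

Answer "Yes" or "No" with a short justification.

Yes - a valid derivation exists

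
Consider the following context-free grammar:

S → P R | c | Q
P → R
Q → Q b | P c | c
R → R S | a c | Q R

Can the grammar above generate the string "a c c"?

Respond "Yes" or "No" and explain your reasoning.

Yes - a valid derivation exists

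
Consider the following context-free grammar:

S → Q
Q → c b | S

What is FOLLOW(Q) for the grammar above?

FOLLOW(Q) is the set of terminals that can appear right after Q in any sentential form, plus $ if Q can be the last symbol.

We compute FOLLOW(Q) using the standard algorithm.
FOLLOW(S) starts with {$}.
FIRST(Q) = {c}
FIRST(S) = {c}
FOLLOW(Q) = {$}
FOLLOW(S) = {$}
Therefore, FOLLOW(Q) = {$}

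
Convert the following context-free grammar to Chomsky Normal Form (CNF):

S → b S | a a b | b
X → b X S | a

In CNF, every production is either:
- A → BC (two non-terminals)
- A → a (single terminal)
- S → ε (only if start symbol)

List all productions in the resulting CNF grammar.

TB → b; TA → a; S → b; X → a; S → TB S; S → TA X0; X0 → TA TB; X → TB X1; X1 → X S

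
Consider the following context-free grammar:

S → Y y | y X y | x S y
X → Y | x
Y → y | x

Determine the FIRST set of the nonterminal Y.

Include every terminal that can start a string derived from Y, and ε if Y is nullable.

We compute FIRST(Y) using the standard algorithm.
FIRST(S) = {x, y}
FIRST(X) = {x, y}
FIRST(Y) = {x, y}
Therefore, FIRST(Y) = {x, y}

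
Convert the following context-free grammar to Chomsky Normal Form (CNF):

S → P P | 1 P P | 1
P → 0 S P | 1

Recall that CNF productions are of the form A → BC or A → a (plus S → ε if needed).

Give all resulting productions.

T1 → 1; S → 1; T0 → 0; P → 1; S → P P; S → T1 X0; X0 → P P; P → T0 X1; X1 → S P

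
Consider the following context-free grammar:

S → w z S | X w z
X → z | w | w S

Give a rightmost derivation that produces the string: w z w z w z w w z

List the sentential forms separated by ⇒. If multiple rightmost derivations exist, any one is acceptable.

S ⇒ w z S ⇒ w z w z S ⇒ w z w z w z S ⇒ w z w z w z X w z ⇒ w z w z w z w w z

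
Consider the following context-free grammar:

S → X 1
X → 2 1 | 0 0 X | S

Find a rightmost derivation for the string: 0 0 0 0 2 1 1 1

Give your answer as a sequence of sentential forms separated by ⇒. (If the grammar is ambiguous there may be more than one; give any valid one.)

S ⇒ X 1 ⇒ 0 0 X 1 ⇒ 0 0 0 0 X 1 ⇒ 0 0 0 0 S 1 ⇒ 0 0 0 0 X 1 1 ⇒ 0 0 0 0 2 1 1 1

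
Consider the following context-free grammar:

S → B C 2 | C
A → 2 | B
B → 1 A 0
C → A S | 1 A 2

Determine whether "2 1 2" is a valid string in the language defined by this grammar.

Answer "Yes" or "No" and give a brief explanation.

No - no valid derivation exists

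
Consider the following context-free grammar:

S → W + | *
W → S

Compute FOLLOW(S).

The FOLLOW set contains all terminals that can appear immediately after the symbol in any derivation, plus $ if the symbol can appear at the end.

We compute FOLLOW(S) using the standard algorithm.
FOLLOW(S) starts with {$}.
FIRST(S) = {*}
FIRST(W) = {*}
FOLLOW(S) = {$, +}
FOLLOW(W) = {+}
Therefore, FOLLOW(S) = {$, +}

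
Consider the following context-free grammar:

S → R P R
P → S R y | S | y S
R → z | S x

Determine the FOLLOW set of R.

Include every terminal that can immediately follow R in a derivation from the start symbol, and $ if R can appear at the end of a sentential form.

We compute FOLLOW(R) using the standard algorithm.
FOLLOW(S) starts with {$}.
FIRST(P) = {y, z}
FIRST(R) = {z}
FIRST(S) = {z}
FOLLOW(P) = {z}
FOLLOW(R) = {$, x, y, z}
FOLLOW(S) = {$, x, z}
Therefore, FOLLOW(R) = {$, x, y, z}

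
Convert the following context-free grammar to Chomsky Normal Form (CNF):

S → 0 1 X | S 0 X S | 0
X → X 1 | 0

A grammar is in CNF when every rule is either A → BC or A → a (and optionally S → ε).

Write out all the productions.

T0 → 0; T1 → 1; S → 0; X → 0; S → T0 X0; X0 → T1 X; S → S X1; X1 → T0 X2; X2 → X S; X → X T1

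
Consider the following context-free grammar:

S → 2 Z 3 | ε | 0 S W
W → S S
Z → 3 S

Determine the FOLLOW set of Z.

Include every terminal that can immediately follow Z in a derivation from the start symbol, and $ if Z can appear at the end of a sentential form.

We compute FOLLOW(Z) using the standard algorithm.
FOLLOW(S) starts with {$}.
FIRST(S) = {0, 2, ε}
FIRST(W) = {0, 2, ε}
FIRST(Z) = {3}
FOLLOW(S) = {$, 0, 2, 3}
FOLLOW(W) = {$, 0, 2, 3}
FOLLOW(Z) = {3}
Therefore, FOLLOW(Z) = {3}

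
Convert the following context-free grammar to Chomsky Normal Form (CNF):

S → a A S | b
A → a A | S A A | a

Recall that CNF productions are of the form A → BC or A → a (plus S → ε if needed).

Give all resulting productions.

TA → a; S → b; A → a; S → TA X0; X0 → A S; A → TA A; A → S X1; X1 → A A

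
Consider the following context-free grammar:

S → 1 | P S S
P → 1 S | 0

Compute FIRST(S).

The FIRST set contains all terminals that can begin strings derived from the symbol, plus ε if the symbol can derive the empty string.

We compute FIRST(S) using the standard algorithm.
FIRST(P) = {0, 1}
FIRST(S) = {0, 1}
Therefore, FIRST(S) = {0, 1}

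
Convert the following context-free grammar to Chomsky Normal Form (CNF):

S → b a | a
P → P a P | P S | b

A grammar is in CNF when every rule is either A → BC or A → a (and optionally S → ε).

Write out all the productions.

TB → b; TA → a; S → a; P → b; S → TB TA; P → P X0; X0 → TA P; P → P S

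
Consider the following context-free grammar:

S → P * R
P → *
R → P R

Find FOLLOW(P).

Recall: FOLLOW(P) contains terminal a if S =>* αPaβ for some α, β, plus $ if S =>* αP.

We compute FOLLOW(P) using the standard algorithm.
FOLLOW(S) starts with {$}.
FIRST(P) = {*}
FIRST(R) = {*}
FIRST(S) = {*}
FOLLOW(P) = {*}
FOLLOW(R) = {$}
FOLLOW(S) = {$}
Therefore, FOLLOW(P) = {*}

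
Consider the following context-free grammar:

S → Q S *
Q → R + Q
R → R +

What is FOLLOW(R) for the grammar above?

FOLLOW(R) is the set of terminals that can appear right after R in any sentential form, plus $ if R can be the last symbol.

We compute FOLLOW(R) using the standard algorithm.
FOLLOW(S) starts with {$}.
FIRST(Q) = {}
FIRST(R) = {}
FIRST(S) = {}
FOLLOW(Q) = {}
FOLLOW(R) = {+}
FOLLOW(S) = {$, *}
Therefore, FOLLOW(R) = {+}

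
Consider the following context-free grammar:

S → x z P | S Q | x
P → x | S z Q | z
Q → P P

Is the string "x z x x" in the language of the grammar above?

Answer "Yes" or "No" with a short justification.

No - no valid derivation exists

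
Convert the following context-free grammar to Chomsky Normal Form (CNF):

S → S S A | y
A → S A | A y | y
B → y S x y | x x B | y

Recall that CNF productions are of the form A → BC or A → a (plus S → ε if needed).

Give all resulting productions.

S → y; TY → y; A → y; TX → x; B → y; S → S X0; X0 → S A; A → S A; A → A TY; B → TY X1; X1 → S X2; X2 → TX TY; B → TX X3; X3 → TX B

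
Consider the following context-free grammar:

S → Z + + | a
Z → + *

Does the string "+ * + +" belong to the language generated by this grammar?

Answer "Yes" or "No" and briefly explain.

Yes - a valid derivation exists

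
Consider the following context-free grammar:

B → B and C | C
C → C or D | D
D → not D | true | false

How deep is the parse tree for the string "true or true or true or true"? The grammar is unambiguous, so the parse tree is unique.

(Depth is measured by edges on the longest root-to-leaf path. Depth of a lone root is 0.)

6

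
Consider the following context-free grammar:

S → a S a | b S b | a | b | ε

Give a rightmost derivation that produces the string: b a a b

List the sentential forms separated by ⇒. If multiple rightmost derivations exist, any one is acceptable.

S ⇒ b S b ⇒ b a S a b ⇒ b a a b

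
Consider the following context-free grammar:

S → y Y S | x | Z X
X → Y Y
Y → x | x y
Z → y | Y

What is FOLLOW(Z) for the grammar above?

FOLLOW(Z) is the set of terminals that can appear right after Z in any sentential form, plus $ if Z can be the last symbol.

We compute FOLLOW(Z) using the standard algorithm.
FOLLOW(S) starts with {$}.
FIRST(S) = {x, y}
FIRST(X) = {x}
FIRST(Y) = {x}
FIRST(Z) = {x, y}
FOLLOW(S) = {$}
FOLLOW(X) = {$}
FOLLOW(Y) = {$, x, y}
FOLLOW(Z) = {x}
Therefore, FOLLOW(Z) = {x}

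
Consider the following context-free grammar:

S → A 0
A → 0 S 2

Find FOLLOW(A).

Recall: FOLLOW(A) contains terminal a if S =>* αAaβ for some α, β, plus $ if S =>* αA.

We compute FOLLOW(A) using the standard algorithm.
FOLLOW(S) starts with {$}.
FIRST(A) = {0}
FIRST(S) = {0}
FOLLOW(A) = {0}
FOLLOW(S) = {$, 2}
Therefore, FOLLOW(A) = {0}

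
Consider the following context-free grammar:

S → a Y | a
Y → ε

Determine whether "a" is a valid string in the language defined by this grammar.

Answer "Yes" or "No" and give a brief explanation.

Yes - a valid derivation exists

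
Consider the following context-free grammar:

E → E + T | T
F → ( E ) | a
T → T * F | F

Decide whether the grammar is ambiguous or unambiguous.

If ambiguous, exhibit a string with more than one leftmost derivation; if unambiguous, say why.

Unambiguous - every string in the language has a unique leftmost derivation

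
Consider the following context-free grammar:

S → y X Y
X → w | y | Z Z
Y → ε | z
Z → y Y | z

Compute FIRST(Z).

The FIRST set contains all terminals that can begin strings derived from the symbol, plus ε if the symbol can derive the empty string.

We compute FIRST(Z) using the standard algorithm.
FIRST(S) = {y}
FIRST(X) = {w, y, z}
FIRST(Y) = {z, ε}
FIRST(Z) = {y, z}
Therefore, FIRST(Z) = {y, z}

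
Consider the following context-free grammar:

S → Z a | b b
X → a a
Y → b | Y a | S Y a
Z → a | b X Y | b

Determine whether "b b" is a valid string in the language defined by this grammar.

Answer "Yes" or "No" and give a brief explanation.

Yes - a valid derivation exists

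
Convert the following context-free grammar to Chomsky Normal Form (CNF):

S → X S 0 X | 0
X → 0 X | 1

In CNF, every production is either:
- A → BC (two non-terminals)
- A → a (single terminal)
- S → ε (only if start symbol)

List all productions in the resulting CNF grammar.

T0 → 0; S → 0; X → 1; S → X X0; X0 → S X1; X1 → T0 X; X → T0 X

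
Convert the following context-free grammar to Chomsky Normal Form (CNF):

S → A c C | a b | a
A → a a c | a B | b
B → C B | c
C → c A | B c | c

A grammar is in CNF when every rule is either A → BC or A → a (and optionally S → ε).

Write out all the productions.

TC → c; TA → a; TB → b; S → a; A → b; B → c; C → c; S → A X0; X0 → TC C; S → TA TB; A → TA X1; X1 → TA TC; A → TA B; B → C B; C → TC A; C → B TC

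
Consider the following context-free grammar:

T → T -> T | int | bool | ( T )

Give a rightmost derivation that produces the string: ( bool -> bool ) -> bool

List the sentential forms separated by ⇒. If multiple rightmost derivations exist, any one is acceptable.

T ⇒ T -> T ⇒ T -> bool ⇒ ( T ) -> bool ⇒ ( T -> T ) -> bool ⇒ ( T -> bool ) -> bool ⇒ ( bool -> bool ) -> bool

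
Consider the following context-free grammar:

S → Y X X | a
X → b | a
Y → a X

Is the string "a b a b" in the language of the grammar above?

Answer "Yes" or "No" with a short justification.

Yes - a valid derivation exists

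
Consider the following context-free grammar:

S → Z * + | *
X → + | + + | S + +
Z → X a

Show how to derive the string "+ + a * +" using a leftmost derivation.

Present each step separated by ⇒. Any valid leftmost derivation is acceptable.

S ⇒ Z * + ⇒ X a * + ⇒ + + a * +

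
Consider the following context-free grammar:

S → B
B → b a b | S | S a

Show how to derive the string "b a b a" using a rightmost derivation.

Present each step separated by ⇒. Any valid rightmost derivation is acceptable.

S ⇒ B ⇒ S a ⇒ B a ⇒ b a b a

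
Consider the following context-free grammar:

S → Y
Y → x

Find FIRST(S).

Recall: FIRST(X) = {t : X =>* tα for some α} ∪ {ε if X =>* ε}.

We compute FIRST(S) using the standard algorithm.
FIRST(S) = {x}
FIRST(Y) = {x}
Therefore, FIRST(S) = {x}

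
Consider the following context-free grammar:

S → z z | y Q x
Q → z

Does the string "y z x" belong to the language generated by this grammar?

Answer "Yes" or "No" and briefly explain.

Yes - a valid derivation exists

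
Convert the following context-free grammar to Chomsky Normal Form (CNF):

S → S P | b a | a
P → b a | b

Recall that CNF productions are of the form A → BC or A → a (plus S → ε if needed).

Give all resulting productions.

TB → b; TA → a; S → a; P → b; S → S P; S → TB TA; P → TB TA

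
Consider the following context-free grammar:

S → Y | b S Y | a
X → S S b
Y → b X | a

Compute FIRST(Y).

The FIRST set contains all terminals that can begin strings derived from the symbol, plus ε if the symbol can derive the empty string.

We compute FIRST(Y) using the standard algorithm.
FIRST(S) = {a, b}
FIRST(X) = {a, b}
FIRST(Y) = {a, b}
Therefore, FIRST(Y) = {a, b}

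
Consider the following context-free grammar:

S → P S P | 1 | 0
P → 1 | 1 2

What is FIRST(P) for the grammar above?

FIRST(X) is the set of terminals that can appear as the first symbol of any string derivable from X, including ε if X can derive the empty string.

We compute FIRST(P) using the standard algorithm.
FIRST(P) = {1}
FIRST(S) = {0, 1}
Therefore, FIRST(P) = {1}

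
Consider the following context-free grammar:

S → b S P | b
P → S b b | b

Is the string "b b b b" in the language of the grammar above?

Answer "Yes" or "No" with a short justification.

No - no valid derivation exists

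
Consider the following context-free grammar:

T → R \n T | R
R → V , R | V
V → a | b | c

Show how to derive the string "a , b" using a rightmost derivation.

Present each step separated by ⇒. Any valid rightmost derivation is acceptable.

T ⇒ R ⇒ V , R ⇒ V , V ⇒ V , b ⇒ a , b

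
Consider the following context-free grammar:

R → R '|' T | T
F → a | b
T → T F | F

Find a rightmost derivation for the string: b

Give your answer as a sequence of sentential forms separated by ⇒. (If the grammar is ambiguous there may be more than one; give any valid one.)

R ⇒ T ⇒ F ⇒ b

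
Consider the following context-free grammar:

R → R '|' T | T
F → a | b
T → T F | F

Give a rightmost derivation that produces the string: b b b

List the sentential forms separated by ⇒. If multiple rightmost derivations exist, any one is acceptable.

R ⇒ T ⇒ T F ⇒ T b ⇒ T F b ⇒ T b b ⇒ F b b ⇒ b b b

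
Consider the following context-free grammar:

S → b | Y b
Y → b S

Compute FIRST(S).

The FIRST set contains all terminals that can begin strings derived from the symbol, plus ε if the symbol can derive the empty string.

We compute FIRST(S) using the standard algorithm.
FIRST(S) = {b}
FIRST(Y) = {b}
Therefore, FIRST(S) = {b}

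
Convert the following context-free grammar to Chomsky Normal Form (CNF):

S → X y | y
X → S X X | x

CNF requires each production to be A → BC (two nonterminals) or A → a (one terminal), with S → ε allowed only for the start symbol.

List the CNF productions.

TY → y; S → y; X → x; S → X TY; X → S X0; X0 → X X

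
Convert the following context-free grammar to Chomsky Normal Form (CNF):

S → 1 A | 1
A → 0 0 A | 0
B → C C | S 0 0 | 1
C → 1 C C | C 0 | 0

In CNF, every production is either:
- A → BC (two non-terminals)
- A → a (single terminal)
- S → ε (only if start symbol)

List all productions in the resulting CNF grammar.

T1 → 1; S → 1; T0 → 0; A → 0; B → 1; C → 0; S → T1 A; A → T0 X0; X0 → T0 A; B → C C; B → S X1; X1 → T0 T0; C → T1 X2; X2 → C C; C → C T0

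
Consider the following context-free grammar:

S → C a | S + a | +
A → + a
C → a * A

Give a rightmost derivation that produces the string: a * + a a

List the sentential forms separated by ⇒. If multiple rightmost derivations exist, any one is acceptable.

S ⇒ C a ⇒ a * A a ⇒ a * + a a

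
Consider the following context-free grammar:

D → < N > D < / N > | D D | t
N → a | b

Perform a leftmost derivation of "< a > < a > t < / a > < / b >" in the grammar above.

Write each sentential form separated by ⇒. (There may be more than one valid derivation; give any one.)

D ⇒ < N > D < / N > ⇒ < a > D < / N > ⇒ < a > < N > D < / N > < / N > ⇒ < a > < a > D < / N > < / N > ⇒ < a > < a > t < / N > < / N > ⇒ < a > < a > t < / a > < / N > ⇒ < a > < a > t < / a > < / b >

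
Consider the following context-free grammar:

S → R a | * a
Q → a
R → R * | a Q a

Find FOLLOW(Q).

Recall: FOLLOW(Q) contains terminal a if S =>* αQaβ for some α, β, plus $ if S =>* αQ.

We compute FOLLOW(Q) using the standard algorithm.
FOLLOW(S) starts with {$}.
FIRST(Q) = {a}
FIRST(R) = {a}
FIRST(S) = {*, a}
FOLLOW(Q) = {a}
FOLLOW(R) = {*, a}
FOLLOW(S) = {$}
Therefore, FOLLOW(Q) = {a}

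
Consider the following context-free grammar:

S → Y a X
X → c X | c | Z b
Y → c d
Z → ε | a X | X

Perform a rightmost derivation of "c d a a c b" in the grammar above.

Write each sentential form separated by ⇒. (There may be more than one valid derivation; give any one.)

S ⇒ Y a X ⇒ Y a Z b ⇒ Y a a X b ⇒ Y a a c b ⇒ c d a a c b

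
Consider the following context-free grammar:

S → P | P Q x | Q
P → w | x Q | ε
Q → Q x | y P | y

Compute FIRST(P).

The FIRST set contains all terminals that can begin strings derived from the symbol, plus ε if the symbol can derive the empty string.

We compute FIRST(P) using the standard algorithm.
FIRST(P) = {w, x, ε}
FIRST(Q) = {y}
FIRST(S) = {w, x, y, ε}
Therefore, FIRST(P) = {w, x, ε}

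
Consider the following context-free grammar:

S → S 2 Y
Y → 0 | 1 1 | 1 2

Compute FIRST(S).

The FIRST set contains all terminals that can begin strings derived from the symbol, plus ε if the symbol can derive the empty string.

We compute FIRST(S) using the standard algorithm.
FIRST(S) = {}
FIRST(Y) = {0, 1}
Therefore, FIRST(S) = {}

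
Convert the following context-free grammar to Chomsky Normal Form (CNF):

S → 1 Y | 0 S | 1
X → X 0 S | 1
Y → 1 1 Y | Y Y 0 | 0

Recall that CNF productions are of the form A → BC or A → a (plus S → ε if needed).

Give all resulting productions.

T1 → 1; T0 → 0; S → 1; X → 1; Y → 0; S → T1 Y; S → T0 S; X → X X0; X0 → T0 S; Y → T1 X1; X1 → T1 Y; Y → Y X2; X2 → Y T0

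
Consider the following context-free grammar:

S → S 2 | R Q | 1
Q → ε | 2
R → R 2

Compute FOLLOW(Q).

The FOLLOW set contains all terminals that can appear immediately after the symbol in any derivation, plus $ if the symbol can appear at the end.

We compute FOLLOW(Q) using the standard algorithm.
FOLLOW(S) starts with {$}.
FIRST(Q) = {2, ε}
FIRST(R) = {}
FIRST(S) = {1}
FOLLOW(Q) = {$, 2}
FOLLOW(R) = {$, 2}
FOLLOW(S) = {$, 2}
Therefore, FOLLOW(Q) = {$, 2}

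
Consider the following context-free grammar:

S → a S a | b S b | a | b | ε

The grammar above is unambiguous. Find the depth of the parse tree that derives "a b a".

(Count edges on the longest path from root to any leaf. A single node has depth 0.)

2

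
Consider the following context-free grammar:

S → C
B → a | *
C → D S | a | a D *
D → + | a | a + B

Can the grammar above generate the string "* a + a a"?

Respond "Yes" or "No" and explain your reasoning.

No - no valid derivation exists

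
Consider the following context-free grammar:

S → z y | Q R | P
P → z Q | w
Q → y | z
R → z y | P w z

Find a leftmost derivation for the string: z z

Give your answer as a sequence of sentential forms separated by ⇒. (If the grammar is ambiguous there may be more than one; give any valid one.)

S ⇒ P ⇒ z Q ⇒ z z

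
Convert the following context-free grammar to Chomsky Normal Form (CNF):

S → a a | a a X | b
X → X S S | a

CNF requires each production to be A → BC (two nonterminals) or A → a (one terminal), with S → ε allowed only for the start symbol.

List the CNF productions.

TA → a; S → b; X → a; S → TA TA; S → TA X0; X0 → TA X; X → X X1; X1 → S S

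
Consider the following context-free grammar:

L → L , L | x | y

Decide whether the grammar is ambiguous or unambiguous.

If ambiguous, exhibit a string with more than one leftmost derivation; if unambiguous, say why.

Ambiguous - the string 'x , x , y , x' has two distinct leftmost derivations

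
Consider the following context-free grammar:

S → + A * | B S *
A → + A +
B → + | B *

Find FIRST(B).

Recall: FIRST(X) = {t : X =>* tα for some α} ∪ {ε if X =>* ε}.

We compute FIRST(B) using the standard algorithm.
FIRST(A) = {+}
FIRST(B) = {+}
FIRST(S) = {+}
Therefore, FIRST(B) = {+}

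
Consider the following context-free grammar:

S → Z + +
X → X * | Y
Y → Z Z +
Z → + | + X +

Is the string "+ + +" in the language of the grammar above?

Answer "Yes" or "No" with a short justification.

Yes - a valid derivation exists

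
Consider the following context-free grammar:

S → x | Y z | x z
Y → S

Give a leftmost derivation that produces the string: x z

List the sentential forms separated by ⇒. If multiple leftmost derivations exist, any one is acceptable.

S ⇒ Y z ⇒ S z ⇒ x z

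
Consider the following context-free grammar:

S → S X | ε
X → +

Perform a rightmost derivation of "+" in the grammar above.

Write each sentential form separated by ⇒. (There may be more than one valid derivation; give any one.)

S ⇒ S X ⇒ S + ⇒ +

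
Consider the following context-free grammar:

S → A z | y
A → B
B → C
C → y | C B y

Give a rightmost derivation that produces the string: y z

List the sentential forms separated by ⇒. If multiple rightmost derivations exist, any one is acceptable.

S ⇒ A z ⇒ B z ⇒ C z ⇒ y z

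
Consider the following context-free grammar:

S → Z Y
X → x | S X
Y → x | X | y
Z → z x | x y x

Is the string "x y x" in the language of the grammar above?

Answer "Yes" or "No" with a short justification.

No - no valid derivation exists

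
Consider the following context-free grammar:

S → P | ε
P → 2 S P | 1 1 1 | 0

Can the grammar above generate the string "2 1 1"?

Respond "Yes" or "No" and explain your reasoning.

No - no valid derivation exists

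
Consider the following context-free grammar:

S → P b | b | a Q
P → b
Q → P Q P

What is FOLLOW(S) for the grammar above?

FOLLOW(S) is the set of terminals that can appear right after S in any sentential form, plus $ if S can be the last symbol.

We compute FOLLOW(S) using the standard algorithm.
FOLLOW(S) starts with {$}.
FIRST(P) = {b}
FIRST(Q) = {b}
FIRST(S) = {a, b}
FOLLOW(P) = {$, b}
FOLLOW(Q) = {$, b}
FOLLOW(S) = {$}
Therefore, FOLLOW(S) = {$}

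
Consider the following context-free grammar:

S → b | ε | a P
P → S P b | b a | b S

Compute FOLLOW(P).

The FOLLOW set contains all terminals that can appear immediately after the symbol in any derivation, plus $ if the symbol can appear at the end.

We compute FOLLOW(P) using the standard algorithm.
FOLLOW(S) starts with {$}.
FIRST(P) = {a, b}
FIRST(S) = {a, b, ε}
FOLLOW(P) = {$, a, b}
FOLLOW(S) = {$, a, b}
Therefore, FOLLOW(P) = {$, a, b}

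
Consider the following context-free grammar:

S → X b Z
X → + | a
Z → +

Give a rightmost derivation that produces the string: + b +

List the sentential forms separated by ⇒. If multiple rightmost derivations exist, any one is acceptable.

S ⇒ X b Z ⇒ X b + ⇒ + b +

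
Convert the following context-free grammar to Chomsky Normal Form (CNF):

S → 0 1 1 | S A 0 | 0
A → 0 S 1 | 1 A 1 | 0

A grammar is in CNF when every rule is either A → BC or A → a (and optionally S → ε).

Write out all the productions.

T0 → 0; T1 → 1; S → 0; A → 0; S → T0 X0; X0 → T1 T1; S → S X1; X1 → A T0; A → T0 X2; X2 → S T1; A → T1 X3; X3 → A T1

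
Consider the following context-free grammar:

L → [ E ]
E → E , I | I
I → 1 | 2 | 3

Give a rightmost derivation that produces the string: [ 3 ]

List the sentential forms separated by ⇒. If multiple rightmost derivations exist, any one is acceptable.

L ⇒ [ E ] ⇒ [ I ] ⇒ [ 3 ]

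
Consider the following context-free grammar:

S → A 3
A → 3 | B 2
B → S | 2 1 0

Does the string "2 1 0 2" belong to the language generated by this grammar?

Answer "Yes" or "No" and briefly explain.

No - no valid derivation exists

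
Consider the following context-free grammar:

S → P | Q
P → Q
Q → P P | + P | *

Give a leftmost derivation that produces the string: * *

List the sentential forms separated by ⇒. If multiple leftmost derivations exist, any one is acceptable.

S ⇒ P ⇒ Q ⇒ P P ⇒ Q P ⇒ * P ⇒ * Q ⇒ * *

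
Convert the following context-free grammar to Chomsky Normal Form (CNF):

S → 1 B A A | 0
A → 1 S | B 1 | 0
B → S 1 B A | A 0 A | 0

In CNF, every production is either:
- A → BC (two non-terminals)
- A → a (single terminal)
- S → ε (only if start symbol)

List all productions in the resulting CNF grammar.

T1 → 1; S → 0; A → 0; T0 → 0; B → 0; S → T1 X0; X0 → B X1; X1 → A A; A → T1 S; A → B T1; B → S X2; X2 → T1 X3; X3 → B A; B → A X4; X4 → T0 A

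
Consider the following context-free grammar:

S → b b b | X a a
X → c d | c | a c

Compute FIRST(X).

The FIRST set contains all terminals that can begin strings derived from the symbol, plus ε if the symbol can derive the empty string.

We compute FIRST(X) using the standard algorithm.
FIRST(S) = {a, b, c}
FIRST(X) = {a, c}
Therefore, FIRST(X) = {a, c}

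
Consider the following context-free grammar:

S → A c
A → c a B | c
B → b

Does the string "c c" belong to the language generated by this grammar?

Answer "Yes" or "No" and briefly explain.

Yes - a valid derivation exists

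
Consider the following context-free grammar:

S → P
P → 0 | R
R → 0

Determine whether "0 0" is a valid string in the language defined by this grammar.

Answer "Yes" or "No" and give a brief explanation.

No - no valid derivation exists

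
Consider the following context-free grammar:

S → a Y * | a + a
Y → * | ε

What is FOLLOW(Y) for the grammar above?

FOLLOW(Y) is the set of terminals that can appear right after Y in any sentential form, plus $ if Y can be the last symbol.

We compute FOLLOW(Y) using the standard algorithm.
FOLLOW(S) starts with {$}.
FIRST(S) = {a}
FIRST(Y) = {*, ε}
FOLLOW(S) = {$}
FOLLOW(Y) = {*}
Therefore, FOLLOW(Y) = {*}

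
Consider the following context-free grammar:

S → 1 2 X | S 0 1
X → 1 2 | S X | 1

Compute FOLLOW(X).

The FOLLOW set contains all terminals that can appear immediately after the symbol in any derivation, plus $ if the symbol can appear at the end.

We compute FOLLOW(X) using the standard algorithm.
FOLLOW(S) starts with {$}.
FIRST(S) = {1}
FIRST(X) = {1}
FOLLOW(S) = {$, 0, 1}
FOLLOW(X) = {$, 0, 1}
Therefore, FOLLOW(X) = {$, 0, 1}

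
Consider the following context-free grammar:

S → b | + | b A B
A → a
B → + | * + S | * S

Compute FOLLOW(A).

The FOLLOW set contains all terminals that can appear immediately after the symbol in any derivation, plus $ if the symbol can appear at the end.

We compute FOLLOW(A) using the standard algorithm.
FOLLOW(S) starts with {$}.
FIRST(A) = {a}
FIRST(B) = {*, +}
FIRST(S) = {+, b}
FOLLOW(A) = {*, +}
FOLLOW(B) = {$}
FOLLOW(S) = {$}
Therefore, FOLLOW(A) = {*, +}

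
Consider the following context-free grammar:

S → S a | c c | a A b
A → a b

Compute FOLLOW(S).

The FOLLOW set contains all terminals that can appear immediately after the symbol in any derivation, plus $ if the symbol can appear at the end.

We compute FOLLOW(S) using the standard algorithm.
FOLLOW(S) starts with {$}.
FIRST(A) = {a}
FIRST(S) = {a, c}
FOLLOW(A) = {b}
FOLLOW(S) = {$, a}
Therefore, FOLLOW(S) = {$, a}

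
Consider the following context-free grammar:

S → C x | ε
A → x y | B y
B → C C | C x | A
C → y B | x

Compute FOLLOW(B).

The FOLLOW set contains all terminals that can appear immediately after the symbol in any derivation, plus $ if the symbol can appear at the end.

We compute FOLLOW(B) using the standard algorithm.
FOLLOW(S) starts with {$}.
FIRST(A) = {x, y}
FIRST(B) = {x, y}
FIRST(C) = {x, y}
FIRST(S) = {x, y, ε}
FOLLOW(A) = {x, y}
FOLLOW(B) = {x, y}
FOLLOW(C) = {x, y}
FOLLOW(S) = {$}
Therefore, FOLLOW(B) = {x, y}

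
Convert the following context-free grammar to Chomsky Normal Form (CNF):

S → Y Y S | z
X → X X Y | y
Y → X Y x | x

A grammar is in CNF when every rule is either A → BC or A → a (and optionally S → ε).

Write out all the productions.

S → z; X → y; TX → x; Y → x; S → Y X0; X0 → Y S; X → X X1; X1 → X Y; Y → X X2; X2 → Y TX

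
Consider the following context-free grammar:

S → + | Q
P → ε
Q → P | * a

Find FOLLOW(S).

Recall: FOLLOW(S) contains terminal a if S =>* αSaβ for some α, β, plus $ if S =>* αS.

We compute FOLLOW(S) using the standard algorithm.
FOLLOW(S) starts with {$}.
FIRST(P) = {ε}
FIRST(Q) = {*, ε}
FIRST(S) = {*, +, ε}
FOLLOW(P) = {$}
FOLLOW(Q) = {$}
FOLLOW(S) = {$}
Therefore, FOLLOW(S) = {$}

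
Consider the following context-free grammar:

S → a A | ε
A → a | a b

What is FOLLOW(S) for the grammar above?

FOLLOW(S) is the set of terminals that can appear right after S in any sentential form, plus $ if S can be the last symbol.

We compute FOLLOW(S) using the standard algorithm.
FOLLOW(S) starts with {$}.
FIRST(A) = {a}
FIRST(S) = {a, ε}
FOLLOW(A) = {$}
FOLLOW(S) = {$}
Therefore, FOLLOW(S) = {$}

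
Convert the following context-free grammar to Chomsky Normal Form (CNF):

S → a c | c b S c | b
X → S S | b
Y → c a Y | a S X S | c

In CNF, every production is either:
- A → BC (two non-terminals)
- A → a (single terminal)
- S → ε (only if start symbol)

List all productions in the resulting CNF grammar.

TA → a; TC → c; TB → b; S → b; X → b; Y → c; S → TA TC; S → TC X0; X0 → TB X1; X1 → S TC; X → S S; Y → TC X2; X2 → TA Y; Y → TA X3; X3 → S X4; X4 → X S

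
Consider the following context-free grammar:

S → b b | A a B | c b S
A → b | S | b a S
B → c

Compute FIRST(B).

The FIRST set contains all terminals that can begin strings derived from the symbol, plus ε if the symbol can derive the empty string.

We compute FIRST(B) using the standard algorithm.
FIRST(A) = {b, c}
FIRST(B) = {c}
FIRST(S) = {b, c}
Therefore, FIRST(B) = {c}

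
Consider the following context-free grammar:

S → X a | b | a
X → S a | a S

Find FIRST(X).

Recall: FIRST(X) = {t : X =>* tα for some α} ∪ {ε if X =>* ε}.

We compute FIRST(X) using the standard algorithm.
FIRST(S) = {a, b}
FIRST(X) = {a, b}
Therefore, FIRST(X) = {a, b}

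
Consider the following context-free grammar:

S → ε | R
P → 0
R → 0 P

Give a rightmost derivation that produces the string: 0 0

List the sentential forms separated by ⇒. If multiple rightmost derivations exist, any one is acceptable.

S ⇒ R ⇒ 0 P ⇒ 0 0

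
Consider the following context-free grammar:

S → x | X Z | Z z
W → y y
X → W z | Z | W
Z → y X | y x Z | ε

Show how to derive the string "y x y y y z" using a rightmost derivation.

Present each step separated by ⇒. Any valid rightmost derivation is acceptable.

S ⇒ Z z ⇒ y x Z z ⇒ y x y X z ⇒ y x y W z ⇒ y x y y y z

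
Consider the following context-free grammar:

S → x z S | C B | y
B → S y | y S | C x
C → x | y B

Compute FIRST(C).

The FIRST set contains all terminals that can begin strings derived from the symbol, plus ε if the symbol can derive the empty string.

We compute FIRST(C) using the standard algorithm.
FIRST(B) = {x, y}
FIRST(C) = {x, y}
FIRST(S) = {x, y}
Therefore, FIRST(C) = {x, y}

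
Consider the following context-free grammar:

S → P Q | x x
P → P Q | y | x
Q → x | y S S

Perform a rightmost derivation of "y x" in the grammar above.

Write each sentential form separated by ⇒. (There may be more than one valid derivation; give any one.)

S ⇒ P Q ⇒ P x ⇒ y x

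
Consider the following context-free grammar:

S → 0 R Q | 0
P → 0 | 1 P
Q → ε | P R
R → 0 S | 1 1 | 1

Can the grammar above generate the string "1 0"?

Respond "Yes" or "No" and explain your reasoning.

No - no valid derivation exists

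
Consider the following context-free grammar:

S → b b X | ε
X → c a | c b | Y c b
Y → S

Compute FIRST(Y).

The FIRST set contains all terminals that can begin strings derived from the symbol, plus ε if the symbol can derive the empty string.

We compute FIRST(Y) using the standard algorithm.
FIRST(S) = {b, ε}
FIRST(X) = {b, c}
FIRST(Y) = {b, ε}
Therefore, FIRST(Y) = {b, ε}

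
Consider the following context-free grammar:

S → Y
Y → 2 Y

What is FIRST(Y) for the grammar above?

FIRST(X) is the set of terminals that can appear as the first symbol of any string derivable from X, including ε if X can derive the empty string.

We compute FIRST(Y) using the standard algorithm.
FIRST(S) = {2}
FIRST(Y) = {2}
Therefore, FIRST(Y) = {2}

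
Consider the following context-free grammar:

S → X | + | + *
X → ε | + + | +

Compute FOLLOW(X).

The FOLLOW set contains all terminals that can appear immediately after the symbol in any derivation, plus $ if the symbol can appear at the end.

We compute FOLLOW(X) using the standard algorithm.
FOLLOW(S) starts with {$}.
FIRST(S) = {+, ε}
FIRST(X) = {+, ε}
FOLLOW(S) = {$}
FOLLOW(X) = {$}
Therefore, FOLLOW(X) = {$}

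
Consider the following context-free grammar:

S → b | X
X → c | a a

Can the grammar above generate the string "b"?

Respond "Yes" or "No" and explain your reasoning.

Yes - a valid derivation exists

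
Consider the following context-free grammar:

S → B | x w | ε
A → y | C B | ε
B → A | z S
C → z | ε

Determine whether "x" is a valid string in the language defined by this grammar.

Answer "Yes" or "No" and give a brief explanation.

No - no valid derivation exists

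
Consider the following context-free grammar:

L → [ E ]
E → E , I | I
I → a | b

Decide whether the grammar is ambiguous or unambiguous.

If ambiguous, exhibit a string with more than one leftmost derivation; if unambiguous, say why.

Unambiguous - every string in the language has a unique leftmost derivation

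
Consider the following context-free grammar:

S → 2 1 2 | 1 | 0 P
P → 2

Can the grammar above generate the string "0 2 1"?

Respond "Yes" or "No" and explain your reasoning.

No - no valid derivation exists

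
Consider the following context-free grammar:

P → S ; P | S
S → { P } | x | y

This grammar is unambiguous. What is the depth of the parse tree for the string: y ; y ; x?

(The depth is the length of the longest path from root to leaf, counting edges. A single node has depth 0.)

4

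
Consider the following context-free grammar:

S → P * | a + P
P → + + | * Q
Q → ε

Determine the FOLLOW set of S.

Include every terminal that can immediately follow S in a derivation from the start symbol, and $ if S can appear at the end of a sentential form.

We compute FOLLOW(S) using the standard algorithm.
FOLLOW(S) starts with {$}.
FIRST(P) = {*, +}
FIRST(Q) = {ε}
FIRST(S) = {*, +, a}
FOLLOW(P) = {$, *}
FOLLOW(Q) = {$, *}
FOLLOW(S) = {$}
Therefore, FOLLOW(S) = {$}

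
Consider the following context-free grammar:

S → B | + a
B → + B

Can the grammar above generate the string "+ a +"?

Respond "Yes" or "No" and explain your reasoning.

No - no valid derivation exists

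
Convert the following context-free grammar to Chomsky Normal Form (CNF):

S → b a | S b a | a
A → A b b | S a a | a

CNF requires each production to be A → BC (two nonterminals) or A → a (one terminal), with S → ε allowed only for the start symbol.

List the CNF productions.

TB → b; TA → a; S → a; A → a; S → TB TA; S → S X0; X0 → TB TA; A → A X1; X1 → TB TB; A → S X2; X2 → TA TA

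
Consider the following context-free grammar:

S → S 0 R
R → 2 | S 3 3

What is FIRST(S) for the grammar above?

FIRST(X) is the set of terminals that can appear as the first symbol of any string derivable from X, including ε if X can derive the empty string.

We compute FIRST(S) using the standard algorithm.
FIRST(R) = {2}
FIRST(S) = {}
Therefore, FIRST(S) = {}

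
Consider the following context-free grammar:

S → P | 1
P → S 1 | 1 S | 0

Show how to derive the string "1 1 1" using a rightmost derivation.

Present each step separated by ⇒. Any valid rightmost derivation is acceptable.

S ⇒ P ⇒ S 1 ⇒ P 1 ⇒ S 1 1 ⇒ 1 1 1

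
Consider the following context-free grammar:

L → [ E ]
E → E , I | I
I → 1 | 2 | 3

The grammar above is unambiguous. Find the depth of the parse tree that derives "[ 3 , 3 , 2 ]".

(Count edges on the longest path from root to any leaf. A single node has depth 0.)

5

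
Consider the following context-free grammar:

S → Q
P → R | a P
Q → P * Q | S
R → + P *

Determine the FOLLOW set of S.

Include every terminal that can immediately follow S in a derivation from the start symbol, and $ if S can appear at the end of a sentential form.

We compute FOLLOW(S) using the standard algorithm.
FOLLOW(S) starts with {$}.
FIRST(P) = {+, a}
FIRST(Q) = {+, a}
FIRST(R) = {+}
FIRST(S) = {+, a}
FOLLOW(P) = {*}
FOLLOW(Q) = {$}
FOLLOW(R) = {*}
FOLLOW(S) = {$}
Therefore, FOLLOW(S) = {$}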